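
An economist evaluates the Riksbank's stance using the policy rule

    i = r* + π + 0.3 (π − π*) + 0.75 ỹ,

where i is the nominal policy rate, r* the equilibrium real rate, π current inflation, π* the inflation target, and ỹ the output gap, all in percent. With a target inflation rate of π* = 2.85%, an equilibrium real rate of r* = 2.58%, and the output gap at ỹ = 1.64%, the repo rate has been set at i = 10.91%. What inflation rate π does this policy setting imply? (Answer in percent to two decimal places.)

Collecting π: i = r* + (1 + 0.3) π − 0.3 π* + 0.75 ỹ
1.3 π = 10.91 − 2.58 + 0.3 × 2.85 − 0.75 × 1.64 = 7.955
π = 7.955 / 1.3 = 6.12

6.12%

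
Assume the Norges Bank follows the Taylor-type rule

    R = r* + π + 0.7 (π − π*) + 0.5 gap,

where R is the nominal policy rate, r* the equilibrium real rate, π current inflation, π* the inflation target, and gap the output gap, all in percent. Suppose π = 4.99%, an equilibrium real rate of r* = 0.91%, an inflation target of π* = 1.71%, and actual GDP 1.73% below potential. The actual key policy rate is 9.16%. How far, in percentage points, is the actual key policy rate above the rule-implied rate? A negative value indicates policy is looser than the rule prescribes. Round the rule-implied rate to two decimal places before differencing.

Output 1.73% below potential → gap = -1.73.
R = 0.91 + 4.99 + 0.7 × (4.99 − 1.71) + 0.5 × (-1.73)
   = 0.91 + 4.99 + 2.296 − 0.865 = 7.33
Deviation = 9.16 − 7.33 = 1.83 pp.

1.83 pp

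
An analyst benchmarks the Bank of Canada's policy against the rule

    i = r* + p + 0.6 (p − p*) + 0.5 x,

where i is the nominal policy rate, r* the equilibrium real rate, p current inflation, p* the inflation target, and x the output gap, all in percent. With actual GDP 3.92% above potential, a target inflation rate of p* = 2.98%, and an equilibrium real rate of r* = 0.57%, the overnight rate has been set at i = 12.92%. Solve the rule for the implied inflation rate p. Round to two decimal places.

7.61%

Output 3.92% above potential → x = 3.92.
Collecting p: i = r* + (1 + 0.6) p − 0.6 p* + 0.5 x
1.6 p = 12.92 − 0.57 + 0.6 × 2.98 − 0.5 × 3.92 = 12.178
p = 12.178 / 1.6 = 7.61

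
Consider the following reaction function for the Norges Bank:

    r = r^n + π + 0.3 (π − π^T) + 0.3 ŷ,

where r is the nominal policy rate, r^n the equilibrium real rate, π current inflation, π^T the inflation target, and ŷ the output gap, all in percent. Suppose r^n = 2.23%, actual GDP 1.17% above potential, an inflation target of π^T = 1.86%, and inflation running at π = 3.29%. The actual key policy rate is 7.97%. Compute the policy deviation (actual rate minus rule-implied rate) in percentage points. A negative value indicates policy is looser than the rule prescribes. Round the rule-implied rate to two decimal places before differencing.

1.67 pp

Output 1.17% above potential → ŷ = 1.17.
r = 2.23 + 3.29 + 0.3 × (3.29 − 1.86) + 0.3 × 1.17
   = 2.23 + 3.29 + 0.429 + 0.351 = 6.30
Deviation = 7.97 − 6.30 = 1.67 pp.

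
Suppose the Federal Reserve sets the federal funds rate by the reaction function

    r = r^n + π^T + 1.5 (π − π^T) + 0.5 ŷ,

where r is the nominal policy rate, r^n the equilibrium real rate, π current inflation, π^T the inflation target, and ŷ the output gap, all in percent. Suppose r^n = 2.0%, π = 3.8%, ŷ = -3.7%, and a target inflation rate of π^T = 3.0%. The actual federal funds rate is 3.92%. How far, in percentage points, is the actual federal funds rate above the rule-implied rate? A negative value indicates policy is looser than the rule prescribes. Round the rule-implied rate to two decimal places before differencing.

-0.43 pp

r = 2.0 + 3.0 + 1.5 × (3.8 − 3.0) + 0.5 × (-3.7)
   = 2.0 + 3 + 1.2 − 1.85 = 4.35
Deviation = 3.92 − 4.35 = -0.43 pp.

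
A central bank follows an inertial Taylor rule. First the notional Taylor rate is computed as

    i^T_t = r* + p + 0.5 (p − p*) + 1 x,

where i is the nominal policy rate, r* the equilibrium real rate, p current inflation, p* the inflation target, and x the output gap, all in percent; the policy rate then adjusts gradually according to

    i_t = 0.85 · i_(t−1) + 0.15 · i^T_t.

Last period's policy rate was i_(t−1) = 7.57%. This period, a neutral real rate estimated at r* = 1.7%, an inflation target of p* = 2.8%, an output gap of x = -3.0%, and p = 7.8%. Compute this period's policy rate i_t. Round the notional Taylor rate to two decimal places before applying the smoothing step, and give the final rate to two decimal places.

i^T_t = 1.7 + 7.8 + 0.5 × (7.8 − 2.8) + 1 × (-3.0)
   = 1.7 + 7.8 + 2.5 − 3 = 9.00
i_t = 0.85 × 7.57 + 0.15 × 9.00 = 6.4345 + 1.35 = 7.78

7.78%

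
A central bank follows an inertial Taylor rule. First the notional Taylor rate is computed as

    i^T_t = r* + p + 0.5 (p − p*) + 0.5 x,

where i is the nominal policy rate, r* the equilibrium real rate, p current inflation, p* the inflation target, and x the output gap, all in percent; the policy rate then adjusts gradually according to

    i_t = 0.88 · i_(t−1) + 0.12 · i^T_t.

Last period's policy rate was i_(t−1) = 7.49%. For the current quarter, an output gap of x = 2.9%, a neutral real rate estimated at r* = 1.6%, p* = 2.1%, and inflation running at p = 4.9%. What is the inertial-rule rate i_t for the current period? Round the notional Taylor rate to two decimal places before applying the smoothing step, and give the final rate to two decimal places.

7.71%

i^T_t = 1.6 + 4.9 + 0.5 × (4.9 − 2.1) + 0.5 × 2.9
   = 1.6 + 4.9 + 1.4 + 1.45 = 9.35
i_t = 0.88 × 7.49 + 0.12 × 9.35 = 6.5912 + 1.122 = 7.71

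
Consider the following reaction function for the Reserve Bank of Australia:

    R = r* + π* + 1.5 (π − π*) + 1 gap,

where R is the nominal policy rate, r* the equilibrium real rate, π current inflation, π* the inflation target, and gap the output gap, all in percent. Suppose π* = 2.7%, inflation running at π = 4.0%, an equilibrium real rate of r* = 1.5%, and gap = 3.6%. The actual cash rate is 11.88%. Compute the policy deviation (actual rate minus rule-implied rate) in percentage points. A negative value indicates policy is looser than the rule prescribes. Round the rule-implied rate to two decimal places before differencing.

2.13 pp

R = 1.5 + 2.7 + 1.5 × (4.0 − 2.7) + 1 × 3.6
   = 1.5 + 2.7 + 1.95 + 3.6 = 9.75
Deviation = 11.88 − 9.75 = 2.13 pp.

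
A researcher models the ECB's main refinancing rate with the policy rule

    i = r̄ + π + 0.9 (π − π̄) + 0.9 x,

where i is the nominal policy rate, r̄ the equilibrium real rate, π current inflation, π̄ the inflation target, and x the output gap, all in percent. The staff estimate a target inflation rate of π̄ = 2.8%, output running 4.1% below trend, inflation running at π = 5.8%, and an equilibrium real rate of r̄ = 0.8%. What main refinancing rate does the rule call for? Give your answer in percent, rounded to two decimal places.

Output 4.1% below potential → x = -4.1.
i = 0.8 + 5.8 + 0.9 × (5.8 − 2.8) + 0.9 × (-4.1)
   = 0.8 + 5.8 + 2.7 − 3.69 = 5.61

5.61%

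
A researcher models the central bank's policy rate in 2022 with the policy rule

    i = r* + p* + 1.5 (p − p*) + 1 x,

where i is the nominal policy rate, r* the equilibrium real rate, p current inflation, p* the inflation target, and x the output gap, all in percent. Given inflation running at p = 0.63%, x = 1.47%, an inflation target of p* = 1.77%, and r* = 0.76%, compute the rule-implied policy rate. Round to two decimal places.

2.29%

i = 0.76 + 1.77 + 1.5 × (0.63 − 1.77) + 1 × 1.47
   = 0.76 + 1.77 − 1.71 + 1.47 = 2.29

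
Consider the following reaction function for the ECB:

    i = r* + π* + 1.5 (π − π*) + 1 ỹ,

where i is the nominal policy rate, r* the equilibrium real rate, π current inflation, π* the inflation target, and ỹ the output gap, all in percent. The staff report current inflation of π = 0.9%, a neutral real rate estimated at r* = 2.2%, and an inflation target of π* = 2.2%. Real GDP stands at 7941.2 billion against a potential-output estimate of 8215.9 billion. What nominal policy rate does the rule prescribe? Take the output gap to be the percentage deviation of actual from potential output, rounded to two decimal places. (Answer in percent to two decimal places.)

Output gap = 100 × (7941.2 − 8215.9) / 8215.9 = -3.34%.
i = 2.20 + 2.20 + 1.5 × (0.90 − 2.20) + 1 × (-3.34)
   = 2.20 + 2.2 − 1.95 − 3.34 = -0.89

-0.89%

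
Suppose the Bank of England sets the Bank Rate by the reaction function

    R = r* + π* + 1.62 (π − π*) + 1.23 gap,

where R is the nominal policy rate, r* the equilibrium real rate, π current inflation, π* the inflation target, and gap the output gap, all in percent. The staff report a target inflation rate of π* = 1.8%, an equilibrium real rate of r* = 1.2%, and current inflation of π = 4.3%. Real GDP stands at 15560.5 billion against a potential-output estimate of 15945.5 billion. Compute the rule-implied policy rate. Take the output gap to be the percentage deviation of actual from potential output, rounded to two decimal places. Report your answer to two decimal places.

Output gap = 100 × (15560.5 − 15945.5) / 15945.5 = -2.41%.
R = 1.20 + 1.80 + 1.62 × (4.30 − 1.80) + 1.23 × (-2.41)
   = 1.20 + 1.8 + 4.05 − 2.9643 = 4.09

4.09%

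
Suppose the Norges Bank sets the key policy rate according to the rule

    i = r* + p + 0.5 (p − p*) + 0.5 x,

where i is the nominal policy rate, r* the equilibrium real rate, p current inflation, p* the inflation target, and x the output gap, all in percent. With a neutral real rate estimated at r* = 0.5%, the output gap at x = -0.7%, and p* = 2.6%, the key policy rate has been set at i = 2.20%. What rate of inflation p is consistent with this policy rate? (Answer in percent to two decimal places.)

2.23%

Collecting p: i = r* + (1 + 0.5) p − 0.5 p* + 0.5 x
1.5 p = 2.20 − 0.5 + 0.5 × 2.6 − 0.5 × (-0.7) = 3.35
p = 3.35 / 1.5 = 2.23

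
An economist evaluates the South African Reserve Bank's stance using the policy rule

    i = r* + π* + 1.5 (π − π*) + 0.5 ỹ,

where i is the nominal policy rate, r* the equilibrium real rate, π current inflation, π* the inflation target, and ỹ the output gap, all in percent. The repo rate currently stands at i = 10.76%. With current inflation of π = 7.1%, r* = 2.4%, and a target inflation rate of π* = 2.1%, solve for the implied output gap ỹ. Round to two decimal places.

-2.48%

0.5 ỹ = 10.76 − 2.4 − 2.1 − 1.5 × (7.1 − 2.1) = -1.24
ỹ = -1.24 / 0.5 = -2.48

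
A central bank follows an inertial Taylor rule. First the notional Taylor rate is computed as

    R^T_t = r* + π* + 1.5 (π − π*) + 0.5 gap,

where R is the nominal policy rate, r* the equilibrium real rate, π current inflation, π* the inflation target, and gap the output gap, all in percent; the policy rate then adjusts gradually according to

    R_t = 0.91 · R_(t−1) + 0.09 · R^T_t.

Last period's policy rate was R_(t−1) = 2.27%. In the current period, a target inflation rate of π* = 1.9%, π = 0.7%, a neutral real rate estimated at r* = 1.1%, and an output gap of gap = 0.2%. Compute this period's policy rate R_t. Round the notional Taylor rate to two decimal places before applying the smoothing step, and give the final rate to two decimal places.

2.18%

R^T_t = 1.1 + 1.9 + 1.5 × (0.7 − 1.9) + 0.5 × 0.2
   = 1.1 + 1.9 − 1.8 + 0.1 = 1.30
R_t = 0.91 × 2.27 + 0.09 × 1.30 = 2.0657 + 0.117 = 2.18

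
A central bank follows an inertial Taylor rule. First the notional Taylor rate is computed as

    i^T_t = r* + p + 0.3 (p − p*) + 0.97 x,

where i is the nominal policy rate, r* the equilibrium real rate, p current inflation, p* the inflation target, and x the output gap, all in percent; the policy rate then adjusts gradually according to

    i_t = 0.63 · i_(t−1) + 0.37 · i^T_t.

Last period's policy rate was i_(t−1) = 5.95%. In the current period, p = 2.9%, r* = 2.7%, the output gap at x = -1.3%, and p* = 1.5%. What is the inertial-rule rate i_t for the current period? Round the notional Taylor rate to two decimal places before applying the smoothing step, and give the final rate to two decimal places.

i^T_t = 2.7 + 2.9 + 0.3 × (2.9 − 1.5) + 0.97 × (-1.3)
   = 2.7 + 2.9 + 0.42 − 1.261 = 4.76
i_t = 0.63 × 5.95 + 0.37 × 4.76 = 3.7485 + 1.7612 = 5.51

5.51%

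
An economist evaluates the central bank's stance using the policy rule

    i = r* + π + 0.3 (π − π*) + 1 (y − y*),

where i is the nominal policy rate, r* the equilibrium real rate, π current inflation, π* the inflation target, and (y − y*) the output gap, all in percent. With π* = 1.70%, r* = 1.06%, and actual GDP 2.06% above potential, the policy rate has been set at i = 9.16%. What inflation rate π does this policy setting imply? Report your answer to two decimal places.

5.04%

Output 2.06% above potential → (y − y*) = 2.06.
Collecting π: i = r* + (1 + 0.3) π − 0.3 π* + 1 (y − y*)
1.3 π = 9.16 − 1.06 + 0.3 × 1.70 − 1 × 2.06 = 6.55
π = 6.55 / 1.3 = 5.04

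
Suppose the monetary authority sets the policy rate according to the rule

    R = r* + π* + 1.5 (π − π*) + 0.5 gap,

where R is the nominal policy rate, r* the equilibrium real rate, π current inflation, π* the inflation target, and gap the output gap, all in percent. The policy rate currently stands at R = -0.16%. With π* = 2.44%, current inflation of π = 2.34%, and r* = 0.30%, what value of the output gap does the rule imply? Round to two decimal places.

0.5 gap = -0.16 − 0.30 − 2.44 − 1.5 × (2.34 − 2.44) = -2.75
gap = -2.75 / 0.5 = -5.50

-5.50%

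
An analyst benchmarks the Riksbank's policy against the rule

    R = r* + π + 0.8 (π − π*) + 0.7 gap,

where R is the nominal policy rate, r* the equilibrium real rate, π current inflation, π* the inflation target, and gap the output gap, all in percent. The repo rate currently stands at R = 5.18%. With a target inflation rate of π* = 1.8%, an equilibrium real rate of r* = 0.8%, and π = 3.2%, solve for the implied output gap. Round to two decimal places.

0.7 gap = 5.18 − 0.8 − 3.2 − 0.8 × (3.2 − 1.8) = 0.06
gap = 0.06 / 0.7 = 0.09

0.09%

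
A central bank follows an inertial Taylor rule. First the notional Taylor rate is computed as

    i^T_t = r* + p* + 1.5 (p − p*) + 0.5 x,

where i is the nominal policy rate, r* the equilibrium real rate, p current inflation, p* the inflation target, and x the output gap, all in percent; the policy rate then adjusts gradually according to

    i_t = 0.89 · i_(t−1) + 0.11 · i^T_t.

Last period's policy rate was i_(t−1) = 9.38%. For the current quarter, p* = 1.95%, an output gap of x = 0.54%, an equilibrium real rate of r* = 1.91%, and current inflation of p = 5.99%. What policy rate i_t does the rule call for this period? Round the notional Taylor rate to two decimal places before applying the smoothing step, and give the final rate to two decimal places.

9.47%

i^T_t = 1.91 + 1.95 + 1.5 × (5.99 − 1.95) + 0.5 × 0.54
   = 1.91 + 1.95 + 6.06 + 0.27 = 10.19
i_t = 0.89 × 9.38 + 0.11 × 10.19 = 8.3482 + 1.1209 = 9.47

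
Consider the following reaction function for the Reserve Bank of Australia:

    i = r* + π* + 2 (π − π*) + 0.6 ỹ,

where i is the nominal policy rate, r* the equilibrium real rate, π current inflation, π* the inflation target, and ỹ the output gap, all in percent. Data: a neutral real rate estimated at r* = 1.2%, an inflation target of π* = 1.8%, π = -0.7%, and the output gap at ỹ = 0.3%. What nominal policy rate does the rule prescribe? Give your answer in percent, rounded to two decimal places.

i = 1.2 + 1.8 + 2 × (-0.7 − 1.8) + 0.6 × 0.3
   = 1.2 + 1.8 − 5 + 0.18 = -1.82

-1.82%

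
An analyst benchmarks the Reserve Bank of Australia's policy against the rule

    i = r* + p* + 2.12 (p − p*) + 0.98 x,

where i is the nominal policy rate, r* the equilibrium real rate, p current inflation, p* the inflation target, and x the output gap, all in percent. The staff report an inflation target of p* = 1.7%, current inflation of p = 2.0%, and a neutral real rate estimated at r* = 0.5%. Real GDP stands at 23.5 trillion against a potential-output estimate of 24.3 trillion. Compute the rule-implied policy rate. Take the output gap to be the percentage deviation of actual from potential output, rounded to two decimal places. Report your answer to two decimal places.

-0.39%

Output gap = 100 × (23.5 − 24.3) / 24.3 = -3.29%.
i = 0.50 + 1.70 + 2.12 × (2.00 − 1.70) + 0.98 × (-3.29)
   = 0.50 + 1.7 + 0.636 − 3.2242 = -0.39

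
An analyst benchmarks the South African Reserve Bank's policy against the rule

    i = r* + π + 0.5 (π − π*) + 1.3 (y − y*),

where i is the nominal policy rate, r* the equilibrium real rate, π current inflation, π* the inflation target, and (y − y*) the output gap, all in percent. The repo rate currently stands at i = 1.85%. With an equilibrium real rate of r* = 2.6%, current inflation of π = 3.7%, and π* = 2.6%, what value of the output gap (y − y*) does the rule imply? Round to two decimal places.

-3.85%

1.3 (y − y*) = 1.85 − 2.6 − 3.7 − 0.5 × (3.7 − 2.6) = -5
(y − y*) = -5 / 1.3 = -3.85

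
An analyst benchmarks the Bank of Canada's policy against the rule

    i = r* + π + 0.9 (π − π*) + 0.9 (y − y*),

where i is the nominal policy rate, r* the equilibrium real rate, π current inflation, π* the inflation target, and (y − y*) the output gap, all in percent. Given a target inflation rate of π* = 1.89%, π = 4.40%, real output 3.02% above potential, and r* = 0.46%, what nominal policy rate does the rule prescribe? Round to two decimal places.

Output 3.02% above potential → (y − y*) = 3.02.
i = 0.46 + 4.40 + 0.9 × (4.40 − 1.89) + 0.9 × 3.02
   = 0.46 + 4.4 + 2.259 + 2.718 = 9.84

9.84%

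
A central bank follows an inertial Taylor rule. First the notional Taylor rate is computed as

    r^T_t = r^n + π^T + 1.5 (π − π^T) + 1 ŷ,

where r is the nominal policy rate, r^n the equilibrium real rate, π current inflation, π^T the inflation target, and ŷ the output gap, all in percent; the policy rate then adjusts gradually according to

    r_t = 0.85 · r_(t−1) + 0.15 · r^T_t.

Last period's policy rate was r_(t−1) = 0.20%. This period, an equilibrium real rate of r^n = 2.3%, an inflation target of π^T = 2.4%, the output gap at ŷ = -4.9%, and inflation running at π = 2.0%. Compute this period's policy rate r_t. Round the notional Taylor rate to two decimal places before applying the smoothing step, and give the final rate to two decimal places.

0.05%

r^T_t = 2.3 + 2.4 + 1.5 × (2.0 − 2.4) + 1 × (-4.9)
   = 2.3 + 2.4 − 0.6 − 4.9 = -0.80
r_t = 0.85 × 0.20 + 0.15 × (-0.80) = 0.17 − 0.12 = 0.05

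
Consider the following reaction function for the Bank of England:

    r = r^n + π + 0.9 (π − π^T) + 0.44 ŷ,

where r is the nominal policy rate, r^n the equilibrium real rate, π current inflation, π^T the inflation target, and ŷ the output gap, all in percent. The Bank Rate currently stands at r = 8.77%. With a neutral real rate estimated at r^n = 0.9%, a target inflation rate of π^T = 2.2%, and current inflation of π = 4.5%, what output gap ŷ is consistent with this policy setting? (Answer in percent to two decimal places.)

2.95%

0.44 ŷ = 8.77 − 0.9 − 4.5 − 0.9 × (4.5 − 2.2) = 1.3
ŷ = 1.3 / 0.44 = 2.95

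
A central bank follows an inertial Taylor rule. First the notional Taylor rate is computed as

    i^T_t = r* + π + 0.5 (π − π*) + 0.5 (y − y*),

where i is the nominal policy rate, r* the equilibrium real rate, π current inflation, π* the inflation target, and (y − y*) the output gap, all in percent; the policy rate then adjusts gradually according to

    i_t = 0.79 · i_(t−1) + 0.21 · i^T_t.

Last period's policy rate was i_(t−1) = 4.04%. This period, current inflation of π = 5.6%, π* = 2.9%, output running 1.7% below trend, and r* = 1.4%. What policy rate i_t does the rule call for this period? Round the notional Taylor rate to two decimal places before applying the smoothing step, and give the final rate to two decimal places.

4.77%

Output 1.7% below potential → (y − y*) = -1.7.
i^T_t = 1.4 + 5.6 + 0.5 × (5.6 − 2.9) + 0.5 × (-1.7)
   = 1.4 + 5.6 + 1.35 − 0.85 = 7.50
i_t = 0.79 × 4.04 + 0.21 × 7.50 = 3.1916 + 1.575 = 4.77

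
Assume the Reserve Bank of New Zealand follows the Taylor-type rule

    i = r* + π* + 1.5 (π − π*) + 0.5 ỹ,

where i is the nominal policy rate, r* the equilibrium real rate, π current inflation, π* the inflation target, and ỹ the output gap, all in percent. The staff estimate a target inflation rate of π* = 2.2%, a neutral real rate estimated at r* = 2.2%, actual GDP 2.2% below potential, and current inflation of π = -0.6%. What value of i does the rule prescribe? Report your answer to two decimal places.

Output 2.2% below potential → ỹ = -2.2.
i = 2.2 + 2.2 + 1.5 × (-0.6 − 2.2) + 0.5 × (-2.2)
   = 2.2 + 2.2 − 4.2 − 1.1 = -0.90

-0.90%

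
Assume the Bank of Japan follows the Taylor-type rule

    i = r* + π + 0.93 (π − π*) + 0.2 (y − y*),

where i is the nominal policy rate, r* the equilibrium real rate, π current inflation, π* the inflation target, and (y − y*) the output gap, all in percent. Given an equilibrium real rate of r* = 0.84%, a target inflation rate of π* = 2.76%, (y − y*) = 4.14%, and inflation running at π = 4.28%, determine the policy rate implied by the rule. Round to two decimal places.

i = 0.84 + 4.28 + 0.93 × (4.28 − 2.76) + 0.2 × 4.14
   = 0.84 + 4.28 + 1.4136 + 0.828 = 7.36

7.36%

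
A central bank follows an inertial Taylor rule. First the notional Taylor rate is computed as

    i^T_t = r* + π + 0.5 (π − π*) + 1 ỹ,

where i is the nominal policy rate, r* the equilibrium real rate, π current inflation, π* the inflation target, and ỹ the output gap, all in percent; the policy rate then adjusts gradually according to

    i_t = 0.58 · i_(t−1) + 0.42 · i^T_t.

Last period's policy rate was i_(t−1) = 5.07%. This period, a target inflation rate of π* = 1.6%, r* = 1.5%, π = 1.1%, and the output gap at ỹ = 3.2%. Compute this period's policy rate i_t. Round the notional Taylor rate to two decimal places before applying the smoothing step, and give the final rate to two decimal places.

i^T_t = 1.5 + 1.1 + 0.5 × (1.1 − 1.6) + 1 × 3.2
   = 1.5 + 1.1 − 0.25 + 3.2 = 5.55
i_t = 0.58 × 5.07 + 0.42 × 5.55 = 2.9406 + 2.331 = 5.27

5.27%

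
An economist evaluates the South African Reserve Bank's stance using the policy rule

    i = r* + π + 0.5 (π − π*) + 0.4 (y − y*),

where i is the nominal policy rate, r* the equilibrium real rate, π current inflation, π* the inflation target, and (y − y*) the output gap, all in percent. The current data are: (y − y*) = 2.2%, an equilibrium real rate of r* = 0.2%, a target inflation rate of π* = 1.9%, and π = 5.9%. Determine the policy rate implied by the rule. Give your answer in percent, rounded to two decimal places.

8.98%

i = 0.2 + 5.9 + 0.5 × (5.9 − 1.9) + 0.4 × 2.2
   = 0.2 + 5.9 + 2 + 0.88 = 8.98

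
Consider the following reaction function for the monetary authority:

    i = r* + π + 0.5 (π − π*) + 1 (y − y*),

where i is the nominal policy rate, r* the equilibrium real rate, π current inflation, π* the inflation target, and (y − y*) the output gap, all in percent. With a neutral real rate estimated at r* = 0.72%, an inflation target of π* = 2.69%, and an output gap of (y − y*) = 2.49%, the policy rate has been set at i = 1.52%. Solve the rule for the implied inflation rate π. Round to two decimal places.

-0.23%

Collecting π: i = r* + (1 + 0.5) π − 0.5 π* + 1 (y − y*)
1.5 π = 1.52 − 0.72 + 0.5 × 2.69 − 1 × 2.49 = -0.345
π = -0.345 / 1.5 = -0.23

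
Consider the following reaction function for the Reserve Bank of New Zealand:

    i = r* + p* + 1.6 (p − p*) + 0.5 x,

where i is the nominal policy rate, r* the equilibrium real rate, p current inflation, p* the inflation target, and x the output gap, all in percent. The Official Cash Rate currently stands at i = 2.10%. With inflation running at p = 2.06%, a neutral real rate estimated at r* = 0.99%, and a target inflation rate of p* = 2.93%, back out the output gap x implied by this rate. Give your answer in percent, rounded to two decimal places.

-0.86%

0.5 x = 2.10 − 0.99 − 2.93 − 1.6 × (2.06 − 2.93) = -0.428
x = -0.428 / 0.5 = -0.86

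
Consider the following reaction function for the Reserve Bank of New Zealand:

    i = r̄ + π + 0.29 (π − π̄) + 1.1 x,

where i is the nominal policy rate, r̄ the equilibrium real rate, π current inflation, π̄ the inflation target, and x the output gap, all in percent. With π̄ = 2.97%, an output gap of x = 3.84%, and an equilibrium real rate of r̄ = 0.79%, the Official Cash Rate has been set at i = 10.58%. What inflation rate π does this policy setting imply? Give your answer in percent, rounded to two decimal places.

Collecting π: i = r̄ + (1 + 0.29) π − 0.29 π̄ + 1.1 x
1.29 π = 10.58 − 0.79 + 0.29 × 2.97 − 1.1 × 3.84 = 6.4273
π = 6.4273 / 1.29 = 4.98

4.98%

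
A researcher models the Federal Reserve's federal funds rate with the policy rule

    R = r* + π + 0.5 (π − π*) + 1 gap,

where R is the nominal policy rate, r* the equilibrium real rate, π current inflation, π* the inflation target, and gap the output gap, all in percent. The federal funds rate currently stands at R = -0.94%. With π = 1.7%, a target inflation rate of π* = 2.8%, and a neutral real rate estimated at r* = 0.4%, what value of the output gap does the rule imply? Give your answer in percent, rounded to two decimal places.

1 gap = -0.94 − 0.4 − 1.7 − 0.5 × (1.7 − 2.8) = -2.49
gap = -2.49 / 1 = -2.49

-2.49%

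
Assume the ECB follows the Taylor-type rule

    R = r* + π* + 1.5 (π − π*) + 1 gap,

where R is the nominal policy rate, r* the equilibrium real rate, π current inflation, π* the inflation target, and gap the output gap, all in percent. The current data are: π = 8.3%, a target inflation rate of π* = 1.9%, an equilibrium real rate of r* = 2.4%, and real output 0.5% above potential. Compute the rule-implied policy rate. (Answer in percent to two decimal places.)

14.40%

Output 0.5% above potential → gap = 0.5.
R = 2.4 + 1.9 + 1.5 × (8.3 − 1.9) + 1 × 0.5
   = 2.4 + 1.9 + 9.6 + 0.5 = 14.40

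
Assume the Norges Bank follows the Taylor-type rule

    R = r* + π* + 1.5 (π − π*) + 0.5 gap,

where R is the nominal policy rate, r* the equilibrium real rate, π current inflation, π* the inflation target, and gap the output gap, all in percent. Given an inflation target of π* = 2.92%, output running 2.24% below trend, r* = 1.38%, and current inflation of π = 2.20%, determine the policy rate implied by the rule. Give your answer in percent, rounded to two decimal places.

Output 2.24% below potential → gap = -2.24.
R = 1.38 + 2.92 + 1.5 × (2.20 − 2.92) + 0.5 × (-2.24)
   = 1.38 + 2.92 − 1.08 − 1.12 = 2.10

2.10%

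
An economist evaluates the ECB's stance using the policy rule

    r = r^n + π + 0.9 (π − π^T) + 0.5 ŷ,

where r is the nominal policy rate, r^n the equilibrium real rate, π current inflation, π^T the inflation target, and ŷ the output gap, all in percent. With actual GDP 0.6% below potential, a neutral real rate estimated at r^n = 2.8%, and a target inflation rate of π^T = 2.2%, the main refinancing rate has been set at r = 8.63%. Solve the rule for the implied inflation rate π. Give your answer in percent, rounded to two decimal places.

Output 0.6% below potential → ŷ = -0.6.
Collecting π: r = r^n + (1 + 0.9) π − 0.9 π^T + 0.5 ŷ
1.9 π = 8.63 − 2.8 + 0.9 × 2.2 − 0.5 × (-0.6) = 8.11
π = 8.11 / 1.9 = 4.27

4.27%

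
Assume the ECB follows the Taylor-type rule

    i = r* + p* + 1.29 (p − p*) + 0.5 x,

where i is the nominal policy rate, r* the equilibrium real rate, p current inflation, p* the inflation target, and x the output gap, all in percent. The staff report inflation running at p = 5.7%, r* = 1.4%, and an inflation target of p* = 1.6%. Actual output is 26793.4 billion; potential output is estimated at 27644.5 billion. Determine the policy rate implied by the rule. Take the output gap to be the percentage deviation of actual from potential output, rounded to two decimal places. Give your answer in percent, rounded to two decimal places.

6.75%

Output gap = 100 × (26793.4 − 27644.5) / 27644.5 = -3.08%.
i = 1.40 + 1.60 + 1.29 × (5.70 − 1.60) + 0.5 × (-3.08)
   = 1.40 + 1.6 + 5.289 − 1.54 = 6.75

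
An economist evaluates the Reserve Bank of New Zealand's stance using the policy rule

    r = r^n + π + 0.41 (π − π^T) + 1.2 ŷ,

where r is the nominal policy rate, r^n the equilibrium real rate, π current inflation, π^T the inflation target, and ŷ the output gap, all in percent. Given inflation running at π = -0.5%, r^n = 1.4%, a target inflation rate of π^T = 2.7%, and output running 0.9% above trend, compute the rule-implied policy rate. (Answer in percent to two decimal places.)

Output 0.9% above potential → ŷ = 0.9.
r = 1.4 + (-0.5) + 0.41 × (-0.5 − 2.7) + 1.2 × 0.9
   = 1.4 − 0.5 − 1.312 + 1.08 = 0.67

0.67%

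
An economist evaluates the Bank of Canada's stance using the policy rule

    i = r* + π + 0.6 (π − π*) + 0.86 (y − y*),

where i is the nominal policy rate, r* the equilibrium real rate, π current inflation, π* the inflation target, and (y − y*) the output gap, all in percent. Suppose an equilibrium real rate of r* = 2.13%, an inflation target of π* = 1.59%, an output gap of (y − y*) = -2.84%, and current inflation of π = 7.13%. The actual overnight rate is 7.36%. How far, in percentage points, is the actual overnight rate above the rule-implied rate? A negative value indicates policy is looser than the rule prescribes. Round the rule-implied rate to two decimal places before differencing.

i = 2.13 + 7.13 + 0.6 × (7.13 − 1.59) + 0.86 × (-2.84)
   = 2.13 + 7.13 + 3.324 − 2.4424 = 10.14
Deviation = 7.36 − 10.14 = -2.78 pp.

-2.78 pp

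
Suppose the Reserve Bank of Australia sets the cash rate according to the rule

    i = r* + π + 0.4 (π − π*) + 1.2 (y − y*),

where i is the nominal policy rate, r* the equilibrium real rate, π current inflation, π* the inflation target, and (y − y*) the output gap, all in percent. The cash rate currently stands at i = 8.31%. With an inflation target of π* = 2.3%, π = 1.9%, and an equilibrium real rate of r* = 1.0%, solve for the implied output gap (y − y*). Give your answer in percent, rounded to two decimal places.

1.2 (y − y*) = 8.31 − 1.0 − 1.9 − 0.4 × (1.9 − 2.3) = 5.57
(y − y*) = 5.57 / 1.2 = 4.64

4.64%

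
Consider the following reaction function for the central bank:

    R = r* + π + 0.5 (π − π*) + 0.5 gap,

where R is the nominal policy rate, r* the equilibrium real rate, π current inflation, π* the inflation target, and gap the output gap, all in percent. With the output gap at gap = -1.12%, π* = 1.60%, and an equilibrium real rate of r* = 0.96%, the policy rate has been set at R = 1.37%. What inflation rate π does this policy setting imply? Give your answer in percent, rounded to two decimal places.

Collecting π: R = r* + (1 + 0.5) π − 0.5 π* + 0.5 gap
1.5 π = 1.37 − 0.96 + 0.5 × 1.60 − 0.5 × (-1.12) = 1.77
π = 1.77 / 1.5 = 1.18

1.18%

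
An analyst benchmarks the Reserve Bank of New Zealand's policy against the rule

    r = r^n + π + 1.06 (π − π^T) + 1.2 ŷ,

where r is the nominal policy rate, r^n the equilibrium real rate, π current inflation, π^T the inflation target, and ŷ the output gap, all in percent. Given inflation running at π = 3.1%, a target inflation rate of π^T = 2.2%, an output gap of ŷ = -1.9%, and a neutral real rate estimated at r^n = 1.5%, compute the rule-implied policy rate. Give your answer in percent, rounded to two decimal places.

r = 1.5 + 3.1 + 1.06 × (3.1 − 2.2) + 1.2 × (-1.9)
   = 1.5 + 3.1 + 0.954 − 2.28 = 3.27

3.27%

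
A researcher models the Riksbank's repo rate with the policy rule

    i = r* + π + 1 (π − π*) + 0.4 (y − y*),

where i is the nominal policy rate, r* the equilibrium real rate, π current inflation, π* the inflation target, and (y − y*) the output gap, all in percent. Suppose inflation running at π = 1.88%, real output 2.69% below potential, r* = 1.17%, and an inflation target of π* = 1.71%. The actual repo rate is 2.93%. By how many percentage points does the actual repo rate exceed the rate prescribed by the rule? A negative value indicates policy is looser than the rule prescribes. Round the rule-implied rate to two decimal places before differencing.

0.79 pp

Output 2.69% below potential → (y − y*) = -2.69.
i = 1.17 + 1.88 + 1 × (1.88 − 1.71) + 0.4 × (-2.69)
   = 1.17 + 1.88 + 0.17 − 1.076 = 2.14
Deviation = 2.93 − 2.14 = 0.79 pp.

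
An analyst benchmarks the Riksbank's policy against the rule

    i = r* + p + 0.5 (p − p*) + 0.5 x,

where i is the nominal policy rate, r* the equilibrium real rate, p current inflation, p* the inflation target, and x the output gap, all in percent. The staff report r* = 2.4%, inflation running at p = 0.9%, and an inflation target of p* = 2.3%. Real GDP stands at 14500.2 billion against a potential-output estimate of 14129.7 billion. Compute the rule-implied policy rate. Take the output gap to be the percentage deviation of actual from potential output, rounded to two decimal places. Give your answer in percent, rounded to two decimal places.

Output gap = 100 × (14500.2 − 14129.7) / 14129.7 = 2.62%.
i = 2.40 + 0.90 + 0.5 × (0.90 − 2.30) + 0.5 × 2.62
   = 2.40 + 0.9 − 0.7 + 1.31 = 3.91

3.91%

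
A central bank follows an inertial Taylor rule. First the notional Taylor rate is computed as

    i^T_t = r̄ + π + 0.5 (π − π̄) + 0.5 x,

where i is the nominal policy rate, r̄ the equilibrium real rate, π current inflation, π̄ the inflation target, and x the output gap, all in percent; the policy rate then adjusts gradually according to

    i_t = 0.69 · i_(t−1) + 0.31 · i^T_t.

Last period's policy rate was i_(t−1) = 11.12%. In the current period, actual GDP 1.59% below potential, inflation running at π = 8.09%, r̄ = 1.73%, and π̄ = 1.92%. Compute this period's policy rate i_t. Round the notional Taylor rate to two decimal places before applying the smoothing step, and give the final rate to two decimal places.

11.43%

Output 1.59% below potential → x = -1.59.
i^T_t = 1.73 + 8.09 + 0.5 × (8.09 − 1.92) + 0.5 × (-1.59)
   = 1.73 + 8.09 + 3.085 − 0.795 = 12.11
i_t = 0.69 × 11.12 + 0.31 × 12.11 = 7.6728 + 3.7541 = 11.43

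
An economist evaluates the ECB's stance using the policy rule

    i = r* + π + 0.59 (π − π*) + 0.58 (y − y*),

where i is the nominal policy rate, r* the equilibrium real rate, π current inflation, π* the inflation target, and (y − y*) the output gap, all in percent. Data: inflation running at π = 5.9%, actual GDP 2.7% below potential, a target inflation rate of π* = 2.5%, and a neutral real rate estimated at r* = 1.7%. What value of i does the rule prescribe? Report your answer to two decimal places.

8.04%

Output 2.7% below potential → (y − y*) = -2.7.
i = 1.7 + 5.9 + 0.59 × (5.9 − 2.5) + 0.58 × (-2.7)
   = 1.7 + 5.9 + 2.006 − 1.566 = 8.04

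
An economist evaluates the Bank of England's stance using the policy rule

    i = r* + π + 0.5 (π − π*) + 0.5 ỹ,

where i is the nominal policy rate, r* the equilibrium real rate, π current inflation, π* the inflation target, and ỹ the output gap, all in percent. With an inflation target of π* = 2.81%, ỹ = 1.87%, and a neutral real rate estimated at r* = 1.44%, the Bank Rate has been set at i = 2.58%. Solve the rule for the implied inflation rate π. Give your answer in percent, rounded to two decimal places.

1.07%

Collecting π: i = r* + (1 + 0.5) π − 0.5 π* + 0.5 ỹ
1.5 π = 2.58 − 1.44 + 0.5 × 2.81 − 0.5 × 1.87 = 1.61
π = 1.61 / 1.5 = 1.07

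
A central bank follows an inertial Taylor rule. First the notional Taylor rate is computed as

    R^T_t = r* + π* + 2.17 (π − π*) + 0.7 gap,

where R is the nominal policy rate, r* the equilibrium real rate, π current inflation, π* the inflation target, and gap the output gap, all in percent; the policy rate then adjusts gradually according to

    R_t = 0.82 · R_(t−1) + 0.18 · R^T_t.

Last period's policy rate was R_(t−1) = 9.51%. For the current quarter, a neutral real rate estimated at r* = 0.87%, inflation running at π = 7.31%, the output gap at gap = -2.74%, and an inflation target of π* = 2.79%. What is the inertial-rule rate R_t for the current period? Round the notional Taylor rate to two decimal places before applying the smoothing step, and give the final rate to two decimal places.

R^T_t = 0.87 + 2.79 + 2.17 × (7.31 − 2.79) + 0.7 × (-2.74)
   = 0.87 + 2.79 + 9.8084 − 1.918 = 11.55
R_t = 0.82 × 9.51 + 0.18 × 11.55 = 7.7982 + 2.079 = 9.88

9.88%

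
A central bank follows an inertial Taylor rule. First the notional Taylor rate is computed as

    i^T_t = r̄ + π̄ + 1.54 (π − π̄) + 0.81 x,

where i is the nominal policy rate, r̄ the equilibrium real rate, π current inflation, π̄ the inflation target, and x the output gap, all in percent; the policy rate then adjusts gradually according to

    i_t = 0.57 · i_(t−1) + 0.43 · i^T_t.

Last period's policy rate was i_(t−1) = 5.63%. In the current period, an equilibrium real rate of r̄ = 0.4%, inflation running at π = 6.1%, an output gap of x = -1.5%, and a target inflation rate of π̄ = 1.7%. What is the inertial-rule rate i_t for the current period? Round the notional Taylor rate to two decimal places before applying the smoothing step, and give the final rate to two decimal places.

6.50%

i^T_t = 0.4 + 1.7 + 1.54 × (6.1 − 1.7) + 0.81 × (-1.5)
   = 0.4 + 1.7 + 6.776 − 1.215 = 7.66
i_t = 0.57 × 5.63 + 0.43 × 7.66 = 3.2091 + 3.2938 = 6.50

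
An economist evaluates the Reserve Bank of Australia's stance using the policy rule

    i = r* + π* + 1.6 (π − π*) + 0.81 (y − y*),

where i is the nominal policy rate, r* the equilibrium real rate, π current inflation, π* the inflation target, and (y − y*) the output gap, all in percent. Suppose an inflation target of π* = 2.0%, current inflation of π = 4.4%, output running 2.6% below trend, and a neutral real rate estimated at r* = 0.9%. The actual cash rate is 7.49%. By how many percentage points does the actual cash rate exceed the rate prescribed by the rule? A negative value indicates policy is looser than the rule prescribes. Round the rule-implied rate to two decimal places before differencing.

2.86 pp

Output 2.6% below potential → (y − y*) = -2.6.
i = 0.9 + 2.0 + 1.6 × (4.4 − 2.0) + 0.81 × (-2.6)
   = 0.9 + 2 + 3.84 − 2.106 = 4.63
Deviation = 7.49 − 4.63 = 2.86 pp.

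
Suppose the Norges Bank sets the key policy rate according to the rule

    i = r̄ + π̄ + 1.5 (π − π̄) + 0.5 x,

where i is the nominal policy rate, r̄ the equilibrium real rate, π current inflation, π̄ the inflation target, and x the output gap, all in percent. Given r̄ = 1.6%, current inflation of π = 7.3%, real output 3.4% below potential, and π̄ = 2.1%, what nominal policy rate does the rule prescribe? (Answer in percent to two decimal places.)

Output 3.4% below potential → x = -3.4.
i = 1.6 + 2.1 + 1.5 × (7.3 − 2.1) + 0.5 × (-3.4)
   = 1.6 + 2.1 + 7.8 − 1.7 = 9.80

9.80%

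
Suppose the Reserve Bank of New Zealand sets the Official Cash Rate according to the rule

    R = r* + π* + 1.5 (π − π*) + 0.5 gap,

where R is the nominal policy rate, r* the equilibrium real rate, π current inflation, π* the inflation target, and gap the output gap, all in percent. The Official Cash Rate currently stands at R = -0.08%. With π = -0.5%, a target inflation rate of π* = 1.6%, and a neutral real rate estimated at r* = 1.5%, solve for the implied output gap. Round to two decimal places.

0.5 gap = -0.08 − 1.5 − 1.6 − 1.5 × ((-0.5) − 1.6) = -0.03
gap = -0.03 / 0.5 = -0.06

-0.06%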